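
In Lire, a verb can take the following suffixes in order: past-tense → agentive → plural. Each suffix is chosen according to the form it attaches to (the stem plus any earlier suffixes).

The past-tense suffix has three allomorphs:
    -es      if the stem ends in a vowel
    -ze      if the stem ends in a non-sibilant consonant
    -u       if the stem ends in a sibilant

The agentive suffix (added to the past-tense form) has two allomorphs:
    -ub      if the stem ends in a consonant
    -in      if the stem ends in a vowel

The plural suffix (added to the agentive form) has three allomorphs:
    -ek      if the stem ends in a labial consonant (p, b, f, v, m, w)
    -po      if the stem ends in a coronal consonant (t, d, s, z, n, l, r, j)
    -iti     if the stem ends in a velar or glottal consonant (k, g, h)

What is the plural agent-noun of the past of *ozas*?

ozasuinpo

Since the final sound of *ozas* is /s/ (a sibilant), it takes -u, giving *ozasu*.
The past-tense form *ozasu*: final sound = /u/, a vowel → -in → *ozasuin*.
The agentive form *ozasuin*: final consonant = /n/, coronal → -po → *ozasuinpo*.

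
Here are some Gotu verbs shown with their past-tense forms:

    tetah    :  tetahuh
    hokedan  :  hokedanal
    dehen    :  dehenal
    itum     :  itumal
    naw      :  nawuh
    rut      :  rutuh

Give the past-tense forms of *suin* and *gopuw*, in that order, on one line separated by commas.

suinal, gopuwuh

The suffix is conditioned by the final consonant: -al when the stem ends in a nasal (*hokedan*, *dehen*, *itum*); -uh when the stem ends in a non-nasal consonant (*tetah*, *naw*, *rut*).
The final consonant of *suin* is /n/, which is a nasal, so the suffix is -al, giving *suinal*.
*gopuw* — final consonant /w/ (non-nasal) → -uh → *gopuwuh*.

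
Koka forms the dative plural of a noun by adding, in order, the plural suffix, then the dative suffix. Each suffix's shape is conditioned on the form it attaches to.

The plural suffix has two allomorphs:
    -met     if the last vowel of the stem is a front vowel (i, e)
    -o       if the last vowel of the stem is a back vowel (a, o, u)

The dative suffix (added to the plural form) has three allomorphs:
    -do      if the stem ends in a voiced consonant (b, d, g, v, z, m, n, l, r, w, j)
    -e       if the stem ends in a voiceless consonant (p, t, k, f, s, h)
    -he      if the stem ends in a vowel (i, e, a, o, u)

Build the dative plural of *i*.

imete

The last vowel of *i* is /i/, which is a front vowel, so the plural suffix is -met, giving *imet*.
Since the final sound of the plural form *imet* is /t/ (a voiceless consonant), it takes -e, giving *imete*.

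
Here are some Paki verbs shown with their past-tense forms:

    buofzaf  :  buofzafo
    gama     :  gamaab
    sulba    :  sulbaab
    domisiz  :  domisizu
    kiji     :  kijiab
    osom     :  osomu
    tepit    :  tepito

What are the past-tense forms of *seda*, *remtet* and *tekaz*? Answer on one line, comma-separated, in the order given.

sedaab, remteto, tekazu

The alternation tracks the final sound of the stem — -o when the stem ends in a voiceless consonant (*buofzaf*, *tepit*); -u when the stem ends in a voiced consonant (*domisiz*, *osom*); -ab when the stem ends in a vowel (*gama*, *sulba*, *kiji*).
*seda* — final sound /a/ (a vowel) → -ab → *sedaab*.
The final sound of *remtet* is /t/, which is a voiceless consonant, so the suffix is -o, giving *remteto*.
The final sound of *tekaz* is /z/, which is a voiced consonant, so the suffix is -u, giving *tekazu*.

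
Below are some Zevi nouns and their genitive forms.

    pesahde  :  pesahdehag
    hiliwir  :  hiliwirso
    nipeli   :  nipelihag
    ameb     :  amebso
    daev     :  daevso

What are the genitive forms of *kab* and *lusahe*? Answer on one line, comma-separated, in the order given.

kabso, lusahehag

The pattern is consonant vs. vowel: -so when the stem ends in a consonant (*hiliwir*, *ameb*, *daev*); -hag when the stem ends in a vowel (*pesahde*, *nipeli*).
*kab*: final sound = /b/, a consonant → -so → *kabso*.
Since the final sound of *lusahe* is /e/ (a vowel), it takes -hag, giving *lusahehag*.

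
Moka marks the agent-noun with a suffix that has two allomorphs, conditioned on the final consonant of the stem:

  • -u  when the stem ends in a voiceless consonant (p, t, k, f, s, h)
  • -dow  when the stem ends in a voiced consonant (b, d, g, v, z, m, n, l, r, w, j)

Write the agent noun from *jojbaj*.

Since the final consonant of *jojbaj* is /j/ (voiced), it takes -dow, giving *jojbajdow*.

jojbajdow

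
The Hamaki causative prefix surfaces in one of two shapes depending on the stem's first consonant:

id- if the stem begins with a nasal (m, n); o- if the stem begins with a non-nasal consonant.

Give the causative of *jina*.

ojina

*jina*: first consonant = /j/, non-nasal → o- → *ojina*.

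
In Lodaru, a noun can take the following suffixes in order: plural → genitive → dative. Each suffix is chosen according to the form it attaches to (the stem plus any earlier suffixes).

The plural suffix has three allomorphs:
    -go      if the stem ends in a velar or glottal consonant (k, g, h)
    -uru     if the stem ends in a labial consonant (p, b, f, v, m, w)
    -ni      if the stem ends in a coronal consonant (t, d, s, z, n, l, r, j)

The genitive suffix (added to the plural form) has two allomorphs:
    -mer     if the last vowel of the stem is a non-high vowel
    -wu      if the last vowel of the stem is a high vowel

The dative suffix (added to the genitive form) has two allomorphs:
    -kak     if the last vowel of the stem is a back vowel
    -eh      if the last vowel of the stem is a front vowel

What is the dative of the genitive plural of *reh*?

rehgomereh

The final consonant of *reh* is /h/, which is velar/glottal, so the plural suffix is -go, giving *rehgo*.
Since the last vowel of the plural form *rehgo* is /o/ (a non-high vowel), it takes -mer, giving *rehgomer*.
The last vowel of the genitive form *rehgomer* is /e/, which is a front vowel, so the dative suffix is -eh, giving *rehgomereh*.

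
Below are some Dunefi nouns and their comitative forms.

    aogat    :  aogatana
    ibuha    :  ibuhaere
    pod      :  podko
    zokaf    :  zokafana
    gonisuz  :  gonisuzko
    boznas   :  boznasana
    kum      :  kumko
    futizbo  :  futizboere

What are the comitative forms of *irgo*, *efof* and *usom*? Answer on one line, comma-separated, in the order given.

irgoere, efofana, usomko

The alternation tracks the final sound of the stem — -ana when the stem ends in a voiceless consonant (*aogat*, *zokaf*, *boznas*); -ko when the stem ends in a voiced consonant (*pod*, *gonisuz*, *kum*); -ere when the stem ends in a vowel (*ibuha*, *futizbo*).
*irgo* — final sound /o/ (a vowel) → -ere → *irgoere*.
Since the final sound of *efof* is /f/ (a voiceless consonant), it takes -ana, giving *efofana*.
*usom* — final sound /m/ (a voiced consonant) → -ko → *usomko*.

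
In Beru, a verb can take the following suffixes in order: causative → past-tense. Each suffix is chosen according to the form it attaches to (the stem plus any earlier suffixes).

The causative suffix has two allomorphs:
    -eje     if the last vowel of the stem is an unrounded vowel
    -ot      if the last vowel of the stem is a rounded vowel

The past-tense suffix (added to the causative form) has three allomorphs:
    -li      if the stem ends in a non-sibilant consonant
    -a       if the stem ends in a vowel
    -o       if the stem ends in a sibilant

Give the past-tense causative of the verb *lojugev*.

lojugevejea

*lojugev*: last vowel = /e/, an unrounded vowel → -eje → *lojugeveje*.
The final sound of the causative form *lojugeveje* is /e/, which is a vowel, so the past-tense suffix is -a, giving *lojugevejea*.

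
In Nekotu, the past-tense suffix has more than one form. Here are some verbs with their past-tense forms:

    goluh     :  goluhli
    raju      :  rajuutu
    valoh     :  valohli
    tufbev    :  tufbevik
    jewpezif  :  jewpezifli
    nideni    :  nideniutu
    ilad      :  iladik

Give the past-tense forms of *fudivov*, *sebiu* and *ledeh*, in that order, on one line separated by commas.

fudivovik, sebiuutu, ledehli

The pattern is voicing of the final sound: -li when the stem ends in a voiceless consonant (*goluh*, *valoh*, *jewpezif*); -ik when the stem ends in a voiced consonant (*tufbev*, *ilad*); -utu when the stem ends in a vowel (*raju*, *nideni*).
The final sound of *fudivov* is /v/, which is a voiced consonant, so the suffix is -ik, giving *fudivovik*.
*sebiu*: final sound = /u/, a vowel → -utu → *sebiuutu*.
Since the final sound of *ledeh* is /h/ (a voiceless consonant), it takes -li, giving *ledehli*.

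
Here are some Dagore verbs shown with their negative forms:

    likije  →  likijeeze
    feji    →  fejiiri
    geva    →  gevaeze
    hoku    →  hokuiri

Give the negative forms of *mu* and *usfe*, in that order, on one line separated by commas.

The alternation tracks the last vowel of the stem — -iri when the last vowel of the stem is a high vowel (*feji*, *hoku*); -eze when the last vowel of the stem is a non-high vowel (*likije*, *geva*).
*mu*: last vowel = /u/, a high vowel → -iri → *muiri*.
*usfe*: last vowel = /e/, a non-high vowel → -eze → *usfeeze*.

muiri, usfeeze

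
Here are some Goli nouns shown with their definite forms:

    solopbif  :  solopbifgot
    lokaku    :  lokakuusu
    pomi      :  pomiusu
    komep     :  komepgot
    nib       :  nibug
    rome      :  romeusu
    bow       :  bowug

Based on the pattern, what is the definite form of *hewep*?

hewepgot

Looking at the final sound of each stem: -got when the stem ends in a voiceless consonant (*solopbif*, *komep*); -ug when the stem ends in a voiced consonant (*nib*, *bow*); -usu when the stem ends in a vowel (*lokaku*, *pomi*, *rome*).
Since the final sound of *hewep* is /p/ (a voiceless consonant), it takes -got, giving *hewepgot*.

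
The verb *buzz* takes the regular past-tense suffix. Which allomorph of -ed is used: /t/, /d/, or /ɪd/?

/d/

The stem *buzz* ends in a voiced sound other than /d/.
The -ed suffix is realized as /ɪd/ after /t, d/; as /t/ after other voiceless consonants; and as /d/ after other voiced sounds.
So -ed on *buzz* is pronounced /d/.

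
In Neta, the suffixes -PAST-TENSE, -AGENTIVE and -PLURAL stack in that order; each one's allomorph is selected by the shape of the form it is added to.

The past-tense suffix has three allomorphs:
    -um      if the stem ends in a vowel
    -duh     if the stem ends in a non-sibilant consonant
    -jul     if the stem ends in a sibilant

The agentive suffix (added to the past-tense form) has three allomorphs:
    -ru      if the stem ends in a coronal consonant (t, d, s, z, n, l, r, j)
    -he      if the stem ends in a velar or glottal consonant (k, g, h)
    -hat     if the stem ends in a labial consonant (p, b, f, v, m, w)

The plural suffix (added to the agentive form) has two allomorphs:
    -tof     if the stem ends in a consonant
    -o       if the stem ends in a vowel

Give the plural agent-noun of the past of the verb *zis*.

zisjulruo

*zis* — final sound /s/ (a sibilant) → -jul → *zisjul*.
The past-tense form *zisjul* — final consonant /l/ (coronal) → -ru → *zisjulru*.
The agentive form *zisjulru*: final sound = /u/, a vowel → -o → *zisjulruo*.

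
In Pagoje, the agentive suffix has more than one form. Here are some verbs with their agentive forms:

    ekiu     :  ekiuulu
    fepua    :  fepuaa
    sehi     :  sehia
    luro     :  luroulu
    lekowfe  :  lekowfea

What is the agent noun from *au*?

The pattern is rounding harmony: -ulu when the last vowel of the stem is a rounded vowel (*ekiu*, *luro*); -a when the last vowel of the stem is an unrounded vowel (*fepua*, *sehi*, *lekowfe*).
The last vowel of *au* is /u/, which is a rounded vowel, so the suffix is -ulu, giving *auulu*.

auulu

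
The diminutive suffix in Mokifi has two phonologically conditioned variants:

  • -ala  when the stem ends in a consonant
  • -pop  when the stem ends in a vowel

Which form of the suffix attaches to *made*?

-pop

*made*: final sound = /e/, a vowel → -pop.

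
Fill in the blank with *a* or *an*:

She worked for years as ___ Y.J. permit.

The indefinite article is chosen by the initial *sound* of the following word, not its spelling.
The initialism *Y.J.* is read letter by letter; the first letter, Y, is pronounced /waɪ/, which begins with a consonant sound.
So the article is *a*: She worked for years as a Y.J. permit.

a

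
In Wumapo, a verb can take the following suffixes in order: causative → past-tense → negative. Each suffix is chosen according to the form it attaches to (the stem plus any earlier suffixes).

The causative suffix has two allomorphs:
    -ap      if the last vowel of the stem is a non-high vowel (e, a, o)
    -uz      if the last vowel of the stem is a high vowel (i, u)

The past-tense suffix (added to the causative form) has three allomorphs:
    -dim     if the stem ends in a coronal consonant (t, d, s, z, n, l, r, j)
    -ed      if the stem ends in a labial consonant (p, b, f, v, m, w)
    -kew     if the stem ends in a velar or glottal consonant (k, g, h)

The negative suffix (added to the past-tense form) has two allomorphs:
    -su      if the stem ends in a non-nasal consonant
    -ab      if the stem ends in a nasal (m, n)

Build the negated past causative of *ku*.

*ku* — last vowel /u/ (a high vowel) → -uz → *kuuz*.
Since the final consonant of the causative form *kuuz* is /z/ (coronal), it takes -dim, giving *kuuzdim*.
The past-tense form *kuuzdim*: final consonant = /m/, a nasal → -ab → *kuuzdimab*.

kuuzdimab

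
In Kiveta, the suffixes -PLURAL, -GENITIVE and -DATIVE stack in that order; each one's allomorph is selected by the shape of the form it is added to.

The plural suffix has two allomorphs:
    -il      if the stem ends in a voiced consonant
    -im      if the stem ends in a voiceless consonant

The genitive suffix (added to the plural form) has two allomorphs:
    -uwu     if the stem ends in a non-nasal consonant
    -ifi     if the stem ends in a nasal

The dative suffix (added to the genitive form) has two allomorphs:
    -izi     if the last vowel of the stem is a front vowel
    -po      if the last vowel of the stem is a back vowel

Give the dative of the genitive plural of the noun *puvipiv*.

puvipiviluwupo

*puvipiv*: final consonant = /v/, voiced → -il → *puvipivil*.
Since the final consonant of the plural form *puvipivil* is /l/ (non-nasal), it takes -uwu, giving *puvipiviluwu*.
The last vowel of the genitive form *puvipiviluwu* is /u/, which is a back vowel, so the dative suffix is -po, giving *puvipiviluwupo*.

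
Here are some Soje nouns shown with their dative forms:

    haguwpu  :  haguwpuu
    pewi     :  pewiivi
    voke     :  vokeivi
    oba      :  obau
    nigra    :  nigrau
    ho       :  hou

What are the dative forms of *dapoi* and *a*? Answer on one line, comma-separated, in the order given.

dapoiivi, au

The alternation tracks the last vowel of the stem — -ivi when the last vowel of the stem is a front vowel (*pewi*, *voke*); -u when the last vowel of the stem is a back vowel (*haguwpu*, *oba*, *nigra*, *ho*).
*dapoi* — last vowel /i/ (a front vowel) → -ivi → *dapoiivi*.
*a* — last vowel /a/ (a back vowel) → -u → *au*.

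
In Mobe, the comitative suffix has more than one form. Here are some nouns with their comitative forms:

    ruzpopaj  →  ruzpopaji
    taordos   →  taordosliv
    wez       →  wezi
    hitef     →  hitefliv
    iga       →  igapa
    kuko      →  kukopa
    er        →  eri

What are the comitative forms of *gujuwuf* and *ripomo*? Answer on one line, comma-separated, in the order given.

gujuwufliv, ripomopa

The alternation tracks the final sound of the stem — -liv when the stem ends in a voiceless consonant (*taordos*, *hitef*); -i when the stem ends in a voiced consonant (*ruzpopaj*, *wez*, *er*); -pa when the stem ends in a vowel (*iga*, *kuko*).
*gujuwuf* — final sound /f/ (a voiceless consonant) → -liv → *gujuwufliv*.
*ripomo* — final sound /o/ (a vowel) → -pa → *ripomopa*.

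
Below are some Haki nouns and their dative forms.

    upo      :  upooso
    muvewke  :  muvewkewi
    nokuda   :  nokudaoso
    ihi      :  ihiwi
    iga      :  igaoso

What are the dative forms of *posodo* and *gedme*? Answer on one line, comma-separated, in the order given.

posodooso, gedmewi

The suffix is conditioned by the last vowel: -wi when the last vowel of the stem is a front vowel (*muvewke*, *ihi*); -oso when the last vowel of the stem is a back vowel (*upo*, *nokuda*, *iga*).
*posodo* — last vowel /o/ (a back vowel) → -oso → *posodooso*.
*gedme* — last vowel /e/ (a front vowel) → -wi → *gedmewi*.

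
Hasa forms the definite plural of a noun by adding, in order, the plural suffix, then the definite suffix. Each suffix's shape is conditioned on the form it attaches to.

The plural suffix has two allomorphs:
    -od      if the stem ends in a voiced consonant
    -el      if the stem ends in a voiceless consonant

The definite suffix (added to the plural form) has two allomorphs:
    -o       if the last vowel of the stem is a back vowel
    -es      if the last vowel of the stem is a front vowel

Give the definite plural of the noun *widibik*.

widibikeles

Since the final consonant of *widibik* is /k/ (voiceless), it takes -el, giving *widibikel*.
The plural form *widibikel*: last vowel = /e/, a front vowel → -es → *widibikeles*.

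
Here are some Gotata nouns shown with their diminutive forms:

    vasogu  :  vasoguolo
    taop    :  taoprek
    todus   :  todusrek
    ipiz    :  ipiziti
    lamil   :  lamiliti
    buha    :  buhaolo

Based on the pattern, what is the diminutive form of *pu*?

Looking at the final sound of each stem: -rek when the stem ends in a voiceless consonant (*taop*, *todus*); -iti when the stem ends in a voiced consonant (*ipiz*, *lamil*); -olo when the stem ends in a vowel (*vasogu*, *buha*).
The final sound of *pu* is /u/, which is a vowel, so the suffix is -olo, giving *puolo*.

puolo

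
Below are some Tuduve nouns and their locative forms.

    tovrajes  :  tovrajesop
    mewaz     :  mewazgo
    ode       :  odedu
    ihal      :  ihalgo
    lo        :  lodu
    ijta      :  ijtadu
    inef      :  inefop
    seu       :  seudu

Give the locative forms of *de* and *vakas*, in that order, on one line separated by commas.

dedu, vakasop

The pattern is voicing of the final sound: -op when the stem ends in a voiceless consonant (*tovrajes*, *inef*); -go when the stem ends in a voiced consonant (*mewaz*, *ihal*); -du when the stem ends in a vowel (*ode*, *lo*, *ijta*, *seu*).
*de*: final sound = /e/, a vowel → -du → *dedu*.
*vakas*: final sound = /s/, a voiceless consonant → -op → *vakasop*.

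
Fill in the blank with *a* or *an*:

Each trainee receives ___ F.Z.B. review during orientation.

The indefinite article is chosen by the initial *sound* of the following word, not its spelling.
The initialism *F.Z.B.* is read letter by letter; the first letter, F, is pronounced /ɛf/, which begins with a vowel sound.
So the article is *an*: Each trainee receives an F.Z.B. review during orientation.

an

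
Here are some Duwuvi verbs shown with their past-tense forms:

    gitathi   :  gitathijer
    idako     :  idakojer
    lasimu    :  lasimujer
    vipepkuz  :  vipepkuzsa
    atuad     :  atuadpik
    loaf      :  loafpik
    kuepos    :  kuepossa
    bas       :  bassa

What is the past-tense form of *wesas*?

wesassa

The alternation tracks the final sound of the stem — -sa when the stem ends in a sibilant (*vipepkuz*, *kuepos*, *bas*); -pik when the stem ends in a non-sibilant consonant (*atuad*, *loaf*); -jer when the stem ends in a vowel (*gitathi*, *idako*, *lasimu*).
The final sound of *wesas* is /s/, which is a sibilant, so the suffix is -sa, giving *wesassa*.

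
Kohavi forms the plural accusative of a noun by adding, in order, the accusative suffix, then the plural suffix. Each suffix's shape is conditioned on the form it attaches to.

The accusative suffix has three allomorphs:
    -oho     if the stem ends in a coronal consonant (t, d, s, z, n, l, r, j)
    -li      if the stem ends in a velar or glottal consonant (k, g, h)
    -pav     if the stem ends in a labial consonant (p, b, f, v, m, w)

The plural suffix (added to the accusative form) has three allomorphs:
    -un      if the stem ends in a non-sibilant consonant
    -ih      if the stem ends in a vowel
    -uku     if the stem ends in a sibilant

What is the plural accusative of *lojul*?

*lojul*: final consonant = /l/, coronal → -oho → *lojuloho*.
The accusative form *lojuloho*: final sound = /o/, a vowel → -ih → *lojulohoih*.

lojulohoih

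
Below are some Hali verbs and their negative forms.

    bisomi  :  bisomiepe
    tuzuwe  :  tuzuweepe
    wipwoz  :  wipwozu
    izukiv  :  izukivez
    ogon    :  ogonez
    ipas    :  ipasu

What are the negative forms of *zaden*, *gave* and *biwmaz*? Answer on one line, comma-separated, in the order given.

zadenez, gaveepe, biwmazu

The suffix is conditioned by the final sound: -u when the stem ends in a sibilant (*wipwoz*, *ipas*); -ez when the stem ends in a non-sibilant consonant (*izukiv*, *ogon*); -epe when the stem ends in a vowel (*bisomi*, *tuzuwe*).
*zaden*: final sound = /n/, a non-sibilant consonant → -ez → *zadenez*.
The final sound of *gave* is /e/, which is a vowel, so the suffix is -epe, giving *gaveepe*.
*biwmaz*: final sound = /z/, a sibilant → -u → *biwmazu*.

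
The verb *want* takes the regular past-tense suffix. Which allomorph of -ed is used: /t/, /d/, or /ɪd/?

The stem *want* ends in /t/ or /d/.
The -ed suffix is realized as /ɪd/ after /t, d/; as /t/ after other voiceless consonants; and as /d/ after other voiced sounds.
So -ed on *want* is pronounced /ɪd/.

/ɪd/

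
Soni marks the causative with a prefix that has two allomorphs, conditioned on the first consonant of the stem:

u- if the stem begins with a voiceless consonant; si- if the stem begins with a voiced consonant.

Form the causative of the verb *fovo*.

ufovo

*fovo* — first consonant /f/ (voiceless) → u- → *ufovo*.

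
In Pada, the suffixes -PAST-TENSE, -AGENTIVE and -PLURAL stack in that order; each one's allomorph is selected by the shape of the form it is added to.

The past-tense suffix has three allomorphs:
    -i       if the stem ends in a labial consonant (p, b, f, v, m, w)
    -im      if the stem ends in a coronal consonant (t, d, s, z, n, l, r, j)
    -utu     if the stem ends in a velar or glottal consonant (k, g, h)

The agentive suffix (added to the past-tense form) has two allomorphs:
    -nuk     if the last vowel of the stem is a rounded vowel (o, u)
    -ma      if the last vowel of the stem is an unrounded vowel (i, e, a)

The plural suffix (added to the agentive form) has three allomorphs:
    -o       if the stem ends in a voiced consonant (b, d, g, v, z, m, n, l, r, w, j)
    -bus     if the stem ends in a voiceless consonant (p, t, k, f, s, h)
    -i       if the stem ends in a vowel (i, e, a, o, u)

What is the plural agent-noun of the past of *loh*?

lohutunukbus

The final consonant of *loh* is /h/, which is velar/glottal, so the past-tense suffix is -utu, giving *lohutu*.
The past-tense form *lohutu*: last vowel = /u/, a rounded vowel → -nuk → *lohutunuk*.
The final sound of the agentive form *lohutunuk* is /k/, which is a voiceless consonant, so the plural suffix is -bus, giving *lohutunukbus*.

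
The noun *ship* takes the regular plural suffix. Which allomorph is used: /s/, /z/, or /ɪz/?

The stem *ship* ends in a voiceless non-sibilant consonant.
The plural suffix surfaces as /ɪz/ after sibilants, /s/ after other voiceless consonants, and /z/ after other voiced sounds.
So the plural -s on *ship* is pronounced /s/.

/s/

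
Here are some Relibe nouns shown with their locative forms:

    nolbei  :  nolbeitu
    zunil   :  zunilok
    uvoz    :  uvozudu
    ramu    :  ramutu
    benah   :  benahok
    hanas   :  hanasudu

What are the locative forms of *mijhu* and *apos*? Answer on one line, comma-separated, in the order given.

mijhutu, aposudu

The pattern is sibilance of the final sound: -udu when the stem ends in a sibilant (*uvoz*, *hanas*); -ok when the stem ends in a non-sibilant consonant (*zunil*, *benah*); -tu when the stem ends in a vowel (*nolbei*, *ramu*).
The final sound of *mijhu* is /u/, which is a vowel, so the suffix is -tu, giving *mijhutu*.
The final sound of *apos* is /s/, which is a sibilant, so the suffix is -udu, giving *aposudu*.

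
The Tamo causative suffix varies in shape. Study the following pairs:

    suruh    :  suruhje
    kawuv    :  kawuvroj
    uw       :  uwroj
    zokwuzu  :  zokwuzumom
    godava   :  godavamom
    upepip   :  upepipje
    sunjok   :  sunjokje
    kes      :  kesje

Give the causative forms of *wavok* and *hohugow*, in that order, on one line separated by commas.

wavokje, hohugowroj

Looking at the final sound of each stem: -je when the stem ends in a voiceless consonant (*suruh*, *upepip*, *sunjok*, *kes*); -roj when the stem ends in a voiced consonant (*kawuv*, *uw*); -mom when the stem ends in a vowel (*zokwuzu*, *godava*).
The final sound of *wavok* is /k/, which is a voiceless consonant, so the suffix is -je, giving *wavokje*.
*hohugow*: final sound = /w/, a voiced consonant → -roj → *hohugowroj*.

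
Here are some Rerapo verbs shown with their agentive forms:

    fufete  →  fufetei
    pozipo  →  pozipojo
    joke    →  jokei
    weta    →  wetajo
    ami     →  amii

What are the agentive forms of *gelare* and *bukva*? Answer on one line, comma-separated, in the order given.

gelarei, bukvajo

The pattern is front/back vowel harmony: -i when the last vowel of the stem is a front vowel (*fufete*, *joke*, *ami*); -jo when the last vowel of the stem is a back vowel (*pozipo*, *weta*).
*gelare* — last vowel /e/ (a front vowel) → -i → *gelarei*.
*bukva* — last vowel /a/ (a back vowel) → -jo → *bukvajo*.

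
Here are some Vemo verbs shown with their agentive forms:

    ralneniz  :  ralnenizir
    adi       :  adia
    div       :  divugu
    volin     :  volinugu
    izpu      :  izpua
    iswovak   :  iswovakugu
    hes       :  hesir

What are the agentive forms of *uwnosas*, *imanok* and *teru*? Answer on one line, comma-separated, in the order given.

uwnosasir, imanokugu, terua

Looking at the final sound of each stem: -ir when the stem ends in a sibilant (*ralneniz*, *hes*); -ugu when the stem ends in a non-sibilant consonant (*div*, *volin*, *iswovak*); -a when the stem ends in a vowel (*adi*, *izpu*).
*uwnosas*: final sound = /s/, a sibilant → -ir → *uwnosasir*.
*imanok*: final sound = /k/, a non-sibilant consonant → -ugu → *imanokugu*.
*teru* — final sound /u/ (a vowel) → -a → *terua*.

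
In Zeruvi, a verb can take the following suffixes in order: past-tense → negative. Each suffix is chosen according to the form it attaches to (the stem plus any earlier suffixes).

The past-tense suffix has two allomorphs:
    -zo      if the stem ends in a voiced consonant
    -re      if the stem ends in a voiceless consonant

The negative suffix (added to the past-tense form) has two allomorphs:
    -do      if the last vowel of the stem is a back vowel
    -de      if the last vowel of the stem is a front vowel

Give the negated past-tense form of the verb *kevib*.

The final consonant of *kevib* is /b/, which is voiced, so the past-tense suffix is -zo, giving *kevibzo*.
The past-tense form *kevibzo* — last vowel /o/ (a back vowel) → -do → *kevibzodo*.

kevibzodo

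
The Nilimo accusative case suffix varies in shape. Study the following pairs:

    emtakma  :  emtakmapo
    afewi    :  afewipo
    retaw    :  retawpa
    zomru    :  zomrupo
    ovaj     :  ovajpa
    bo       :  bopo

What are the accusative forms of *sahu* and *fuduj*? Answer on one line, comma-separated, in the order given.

Looking at the final sound of each stem: -pa when the stem ends in a consonant (*retaw*, *ovaj*); -po when the stem ends in a vowel (*emtakma*, *afewi*, *zomru*, *bo*).
*sahu* — final sound /u/ (a vowel) → -po → *sahupo*.
*fuduj*: final sound = /j/, a consonant → -pa → *fudujpa*.

sahupo, fudujpa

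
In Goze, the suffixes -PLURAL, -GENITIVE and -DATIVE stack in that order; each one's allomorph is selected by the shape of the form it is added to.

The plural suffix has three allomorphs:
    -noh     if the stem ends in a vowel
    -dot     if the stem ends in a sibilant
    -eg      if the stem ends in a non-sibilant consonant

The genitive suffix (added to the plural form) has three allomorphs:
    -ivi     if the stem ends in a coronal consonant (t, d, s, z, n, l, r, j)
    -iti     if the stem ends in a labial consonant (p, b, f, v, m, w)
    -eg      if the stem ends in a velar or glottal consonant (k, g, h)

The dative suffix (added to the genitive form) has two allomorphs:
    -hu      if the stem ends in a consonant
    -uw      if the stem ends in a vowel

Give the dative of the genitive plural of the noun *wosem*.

wosemegeghu

*wosem*: final sound = /m/, a non-sibilant consonant → -eg → *wosemeg*.
The plural form *wosemeg* — final consonant /g/ (velar/glottal) → -eg → *wosemegeg*.
Since the final sound of the genitive form *wosemegeg* is /g/ (a consonant), it takes -hu, giving *wosemegeghu*.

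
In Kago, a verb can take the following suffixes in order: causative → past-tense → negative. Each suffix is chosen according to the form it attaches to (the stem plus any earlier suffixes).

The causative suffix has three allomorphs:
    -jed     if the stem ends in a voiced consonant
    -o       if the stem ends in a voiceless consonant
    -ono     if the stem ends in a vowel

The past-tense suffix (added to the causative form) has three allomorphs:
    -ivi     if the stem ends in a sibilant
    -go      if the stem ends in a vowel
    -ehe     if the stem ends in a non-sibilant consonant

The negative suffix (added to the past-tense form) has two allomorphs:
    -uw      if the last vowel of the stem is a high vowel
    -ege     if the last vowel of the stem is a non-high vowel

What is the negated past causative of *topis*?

topisogoege

*topis* — final sound /s/ (a voiceless consonant) → -o → *topiso*.
The causative form *topiso*: final sound = /o/, a vowel → -go → *topisogo*.
Since the last vowel of the past-tense form *topisogo* is /o/ (a non-high vowel), it takes -ege, giving *topisogoege*.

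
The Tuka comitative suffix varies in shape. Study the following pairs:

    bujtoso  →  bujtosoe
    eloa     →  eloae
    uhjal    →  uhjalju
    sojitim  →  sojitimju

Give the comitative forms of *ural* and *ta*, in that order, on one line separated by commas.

uralju, tae

The alternation tracks the final sound of the stem — -ju when the stem ends in a consonant (*uhjal*, *sojitim*); -e when the stem ends in a vowel (*bujtoso*, *eloa*).
Since the final sound of *ural* is /l/ (a consonant), it takes -ju, giving *uralju*.
Since the final sound of *ta* is /a/ (a vowel), it takes -e, giving *tae*.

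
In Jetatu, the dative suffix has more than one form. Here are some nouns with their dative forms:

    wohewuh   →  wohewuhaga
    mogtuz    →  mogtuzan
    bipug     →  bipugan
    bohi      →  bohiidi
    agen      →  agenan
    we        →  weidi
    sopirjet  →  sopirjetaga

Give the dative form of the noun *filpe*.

Looking at the final sound of each stem: -aga when the stem ends in a voiceless consonant (*wohewuh*, *sopirjet*); -an when the stem ends in a voiced consonant (*mogtuz*, *bipug*, *agen*); -idi when the stem ends in a vowel (*bohi*, *we*).
Since the final sound of *filpe* is /e/ (a vowel), it takes -idi, giving *filpeidi*.

filpeidi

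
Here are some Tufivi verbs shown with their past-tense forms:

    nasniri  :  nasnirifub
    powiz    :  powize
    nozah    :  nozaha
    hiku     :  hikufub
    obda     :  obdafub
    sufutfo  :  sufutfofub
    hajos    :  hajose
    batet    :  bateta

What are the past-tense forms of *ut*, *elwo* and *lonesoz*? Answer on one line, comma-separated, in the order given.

The suffix is conditioned by the final sound: -e when the stem ends in a sibilant (*powiz*, *hajos*); -a when the stem ends in a non-sibilant consonant (*nozah*, *batet*); -fub when the stem ends in a vowel (*nasniri*, *hiku*, *obda*, *sufutfo*).
The final sound of *ut* is /t/, which is a non-sibilant consonant, so the suffix is -a, giving *uta*.
Since the final sound of *elwo* is /o/ (a vowel), it takes -fub, giving *elwofub*.
The final sound of *lonesoz* is /z/, which is a sibilant, so the suffix is -e, giving *lonesoze*.

uta, elwofub, lonesoze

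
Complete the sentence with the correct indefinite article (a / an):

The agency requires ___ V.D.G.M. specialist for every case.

The indefinite article is chosen by the initial *sound* of the following word, not its spelling.
The initialism *V.D.G.M.* is read letter by letter; the first letter, V, is pronounced /viː/, which begins with a consonant sound.
So the article is *a*: The agency requires a V.D.G.M. specialist for every case.

a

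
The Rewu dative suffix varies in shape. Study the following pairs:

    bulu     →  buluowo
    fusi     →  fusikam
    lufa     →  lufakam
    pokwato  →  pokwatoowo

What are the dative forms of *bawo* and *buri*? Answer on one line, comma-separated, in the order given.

bawoowo, burikam

The alternation tracks the last vowel of the stem — -owo when the last vowel of the stem is a rounded vowel (*bulu*, *pokwato*); -kam when the last vowel of the stem is an unrounded vowel (*fusi*, *lufa*).
*bawo*: last vowel = /o/, a rounded vowel → -owo → *bawoowo*.
*buri*: last vowel = /i/, an unrounded vowel → -kam → *burikam*.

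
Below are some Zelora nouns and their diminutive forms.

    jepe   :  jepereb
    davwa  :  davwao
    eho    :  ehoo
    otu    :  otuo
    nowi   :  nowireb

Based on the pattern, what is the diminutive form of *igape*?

igapereb

The suffix is conditioned by the last vowel: -reb when the last vowel of the stem is a front vowel (*jepe*, *nowi*); -o when the last vowel of the stem is a back vowel (*davwa*, *eho*, *otu*).
*igape* — last vowel /e/ (a front vowel) → -reb → *igapereb*.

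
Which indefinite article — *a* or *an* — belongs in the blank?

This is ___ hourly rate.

The indefinite article is chosen by the initial *sound* of the following word, not its spelling.
*hourly* begins with the sound /aʊ/ (silent h) — a vowel sound.
So the article is *an*: This is an hourly rate.

an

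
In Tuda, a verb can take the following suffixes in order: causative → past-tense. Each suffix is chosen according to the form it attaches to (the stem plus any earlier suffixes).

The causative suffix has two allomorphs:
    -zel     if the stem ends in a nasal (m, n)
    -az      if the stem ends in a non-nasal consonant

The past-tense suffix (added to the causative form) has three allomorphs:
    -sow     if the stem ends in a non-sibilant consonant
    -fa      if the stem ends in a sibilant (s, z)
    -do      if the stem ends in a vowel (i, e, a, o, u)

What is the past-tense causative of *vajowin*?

vajowinzelsow

*vajowin* — final consonant /n/ (a nasal) → -zel → *vajowinzel*.
Since the final sound of the causative form *vajowinzel* is /l/ (a non-sibilant consonant), it takes -sow, giving *vajowinzelsow*.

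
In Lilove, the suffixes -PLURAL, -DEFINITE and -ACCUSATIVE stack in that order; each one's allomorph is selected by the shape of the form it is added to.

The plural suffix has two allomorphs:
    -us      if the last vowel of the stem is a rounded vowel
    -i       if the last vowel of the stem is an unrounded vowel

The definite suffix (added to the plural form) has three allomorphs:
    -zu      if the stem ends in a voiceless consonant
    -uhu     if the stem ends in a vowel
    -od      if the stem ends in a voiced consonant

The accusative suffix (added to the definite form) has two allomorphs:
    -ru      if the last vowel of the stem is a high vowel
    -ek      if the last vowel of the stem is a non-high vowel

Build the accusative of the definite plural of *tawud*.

*tawud*: last vowel = /u/, a rounded vowel → -us → *tawudus*.
The plural form *tawudus* — final sound /s/ (a voiceless consonant) → -zu → *tawuduszu*.
The definite form *tawuduszu*: last vowel = /u/, a high vowel → -ru → *tawuduszuru*.

tawuduszuru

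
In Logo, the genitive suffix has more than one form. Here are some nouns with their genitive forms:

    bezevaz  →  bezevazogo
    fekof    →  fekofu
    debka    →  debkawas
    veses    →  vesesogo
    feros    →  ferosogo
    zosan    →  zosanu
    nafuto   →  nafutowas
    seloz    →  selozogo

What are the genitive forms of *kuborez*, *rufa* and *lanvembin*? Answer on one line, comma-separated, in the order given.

The suffix is conditioned by the final sound: -ogo when the stem ends in a sibilant (*bezevaz*, *veses*, *feros*, *seloz*); -u when the stem ends in a non-sibilant consonant (*fekof*, *zosan*); -was when the stem ends in a vowel (*debka*, *nafuto*).
The final sound of *kuborez* is /z/, which is a sibilant, so the suffix is -ogo, giving *kuborezogo*.
The final sound of *rufa* is /a/, which is a vowel, so the suffix is -was, giving *rufawas*.
*lanvembin* — final sound /n/ (a non-sibilant consonant) → -u → *lanvembinu*.

kuborezogo, rufawas, lanvembinu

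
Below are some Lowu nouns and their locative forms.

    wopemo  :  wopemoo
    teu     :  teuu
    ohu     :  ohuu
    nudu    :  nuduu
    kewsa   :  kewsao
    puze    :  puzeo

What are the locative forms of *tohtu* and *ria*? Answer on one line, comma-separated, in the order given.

The suffix is conditioned by the last vowel: -u when the last vowel of the stem is a high vowel (*teu*, *ohu*, *nudu*); -o when the last vowel of the stem is a non-high vowel (*wopemo*, *kewsa*, *puze*).
The last vowel of *tohtu* is /u/, which is a high vowel, so the suffix is -u, giving *tohtuu*.
The last vowel of *ria* is /a/, which is a non-high vowel, so the suffix is -o, giving *riao*.

tohtuu, riao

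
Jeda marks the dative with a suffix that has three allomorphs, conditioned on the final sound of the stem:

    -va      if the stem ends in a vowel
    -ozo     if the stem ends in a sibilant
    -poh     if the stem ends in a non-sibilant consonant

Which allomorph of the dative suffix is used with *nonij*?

The final sound of *nonij* is /j/, which is a non-sibilant consonant, so the suffix is -poh.

-poh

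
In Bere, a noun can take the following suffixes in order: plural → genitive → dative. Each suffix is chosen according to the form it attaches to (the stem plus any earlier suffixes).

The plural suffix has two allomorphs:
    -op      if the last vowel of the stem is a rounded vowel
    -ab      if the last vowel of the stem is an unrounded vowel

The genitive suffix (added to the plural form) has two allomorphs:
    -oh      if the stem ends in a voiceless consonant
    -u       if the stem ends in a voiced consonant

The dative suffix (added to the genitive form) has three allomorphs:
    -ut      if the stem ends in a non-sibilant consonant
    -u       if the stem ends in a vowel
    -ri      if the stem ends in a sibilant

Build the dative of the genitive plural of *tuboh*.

The last vowel of *tuboh* is /o/, which is a rounded vowel, so the plural suffix is -op, giving *tubohop*.
The final consonant of the plural form *tubohop* is /p/, which is voiceless, so the genitive suffix is -oh, giving *tubohopoh*.
The genitive form *tubohopoh*: final sound = /h/, a non-sibilant consonant → -ut → *tubohopohut*.

tubohopohut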